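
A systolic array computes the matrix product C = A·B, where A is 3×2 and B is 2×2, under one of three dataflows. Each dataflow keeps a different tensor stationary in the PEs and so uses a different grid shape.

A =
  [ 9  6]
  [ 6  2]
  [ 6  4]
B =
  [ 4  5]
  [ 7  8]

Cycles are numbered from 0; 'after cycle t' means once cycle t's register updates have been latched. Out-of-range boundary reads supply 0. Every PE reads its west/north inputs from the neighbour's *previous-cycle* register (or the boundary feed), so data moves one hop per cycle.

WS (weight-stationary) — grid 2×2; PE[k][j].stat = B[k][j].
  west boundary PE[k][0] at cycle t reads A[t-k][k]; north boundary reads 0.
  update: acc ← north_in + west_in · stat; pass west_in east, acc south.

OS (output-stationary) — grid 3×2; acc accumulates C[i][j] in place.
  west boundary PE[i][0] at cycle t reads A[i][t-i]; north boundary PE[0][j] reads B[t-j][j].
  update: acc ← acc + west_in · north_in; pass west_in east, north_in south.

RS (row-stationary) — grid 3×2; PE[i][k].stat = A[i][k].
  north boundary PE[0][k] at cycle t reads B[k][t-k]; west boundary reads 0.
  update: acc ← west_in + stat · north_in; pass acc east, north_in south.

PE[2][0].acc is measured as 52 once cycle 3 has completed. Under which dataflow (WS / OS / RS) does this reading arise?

dataflow = OS

WS: PE[2][0] is outside its 2×2 grid.
OS (3×2 grid), PE[2][0]:
  [0] (2,0) acc=0 (h:0 v:0)
  [1] (2,0) acc=0 (h:0 v:0)
  [2] (2,0) acc=24 (h:6 v:4)
  [3] (2,0) acc=52 (h:4 v:7)
RS (3×2 grid), PE[2][0]:
  [0] (2,0) acc=0 (h:0 v:0)
  [1] (2,0) acc=0 (h:0 v:0)
  [2] (2,0) acc=24 (h:24 v:4)
  [3] (2,0) acc=30 (h:30 v:5)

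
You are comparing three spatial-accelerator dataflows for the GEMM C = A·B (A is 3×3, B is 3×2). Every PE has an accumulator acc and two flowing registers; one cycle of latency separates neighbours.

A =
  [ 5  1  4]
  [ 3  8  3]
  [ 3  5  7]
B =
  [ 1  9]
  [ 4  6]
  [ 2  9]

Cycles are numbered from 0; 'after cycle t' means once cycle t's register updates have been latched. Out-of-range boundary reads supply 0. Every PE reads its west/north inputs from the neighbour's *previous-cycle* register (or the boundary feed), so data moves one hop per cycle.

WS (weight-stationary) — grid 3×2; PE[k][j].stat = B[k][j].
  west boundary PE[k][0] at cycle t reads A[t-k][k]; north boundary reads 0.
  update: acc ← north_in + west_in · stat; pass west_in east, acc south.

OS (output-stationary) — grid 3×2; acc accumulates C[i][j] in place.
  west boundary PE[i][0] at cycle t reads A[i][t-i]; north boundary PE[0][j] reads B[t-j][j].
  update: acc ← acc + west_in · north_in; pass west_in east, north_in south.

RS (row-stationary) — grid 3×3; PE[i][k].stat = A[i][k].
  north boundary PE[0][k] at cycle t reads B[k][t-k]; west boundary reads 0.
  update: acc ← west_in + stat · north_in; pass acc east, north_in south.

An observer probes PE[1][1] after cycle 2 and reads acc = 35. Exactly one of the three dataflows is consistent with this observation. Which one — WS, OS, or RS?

dataflow = RS

WS (3×2 grid), PE[1][1]:
  step 0 · PE1,1: acc=0; fwd→0 fwd↓0
  step 1 · PE1,1: acc=0; fwd→0 fwd↓0
  step 2 · PE1,1: acc=51; fwd→1 fwd↓51
OS (3×2 grid), PE[1][1]:
  step 0 · PE1,1: acc=0; fwd→0 fwd↓0
  step 1 · PE1,1: acc=0; fwd→0 fwd↓0
  step 2 · PE1,1: acc=27; fwd→3 fwd↓9
RS (3×3 grid), PE[1][1]:
  step 0 · PE1,1: acc=0; fwd→0 fwd↓0
  step 1 · PE1,1: acc=0; fwd→0 fwd↓0
  step 2 · PE1,1: acc=35; fwd→35 fwd↓4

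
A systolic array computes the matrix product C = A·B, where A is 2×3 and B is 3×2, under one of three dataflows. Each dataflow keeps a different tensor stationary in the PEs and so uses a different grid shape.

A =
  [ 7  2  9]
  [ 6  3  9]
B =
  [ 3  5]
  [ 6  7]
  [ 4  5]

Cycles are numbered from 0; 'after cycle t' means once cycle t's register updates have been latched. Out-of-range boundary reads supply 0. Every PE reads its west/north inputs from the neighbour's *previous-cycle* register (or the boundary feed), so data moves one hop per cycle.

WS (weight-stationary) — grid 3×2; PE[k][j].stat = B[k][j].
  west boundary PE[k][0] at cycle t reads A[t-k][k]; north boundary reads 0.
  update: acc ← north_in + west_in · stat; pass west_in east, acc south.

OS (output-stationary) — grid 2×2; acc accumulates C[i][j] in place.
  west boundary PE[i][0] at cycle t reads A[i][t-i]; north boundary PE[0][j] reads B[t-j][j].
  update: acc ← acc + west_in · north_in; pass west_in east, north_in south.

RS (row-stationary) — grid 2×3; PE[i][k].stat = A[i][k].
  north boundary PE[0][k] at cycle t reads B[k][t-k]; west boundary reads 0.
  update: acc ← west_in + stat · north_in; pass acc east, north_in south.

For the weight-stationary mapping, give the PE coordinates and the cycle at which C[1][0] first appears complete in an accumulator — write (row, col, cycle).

(row, col, cycle) = (2, 0, 3)

Under WS, C[1][0] lands at PE[2][0]:
  after 0 — PE[2][0] acc=0, pass-E 0, pass-S 0
  after 1 — PE[2][0] acc=0, pass-E 0, pass-S 0
  after 2 — PE[2][0] acc=69, pass-E 9, pass-S 69
  after 3 — PE[2][0] acc=72, pass-E 9, pass-S 72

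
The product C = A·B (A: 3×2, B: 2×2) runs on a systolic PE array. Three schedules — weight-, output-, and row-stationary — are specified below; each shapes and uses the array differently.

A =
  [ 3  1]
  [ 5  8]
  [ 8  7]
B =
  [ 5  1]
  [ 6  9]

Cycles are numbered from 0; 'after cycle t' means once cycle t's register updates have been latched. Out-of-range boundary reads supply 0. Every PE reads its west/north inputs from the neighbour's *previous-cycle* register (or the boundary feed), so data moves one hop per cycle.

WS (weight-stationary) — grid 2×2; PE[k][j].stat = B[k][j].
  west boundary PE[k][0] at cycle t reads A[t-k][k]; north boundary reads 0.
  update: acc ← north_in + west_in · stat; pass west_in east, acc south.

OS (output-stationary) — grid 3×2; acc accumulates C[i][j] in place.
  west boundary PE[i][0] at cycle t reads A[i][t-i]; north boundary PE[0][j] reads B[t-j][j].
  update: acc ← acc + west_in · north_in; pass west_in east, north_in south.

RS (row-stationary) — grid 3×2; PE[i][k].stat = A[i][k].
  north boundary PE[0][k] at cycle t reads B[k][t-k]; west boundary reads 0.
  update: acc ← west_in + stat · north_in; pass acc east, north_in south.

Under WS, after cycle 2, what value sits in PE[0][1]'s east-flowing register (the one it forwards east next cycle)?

WS (2×2). Following PE[0][1] plus its west/north inputs:
  step 0 · PE0,0: acc=15; fwd→3 fwd↓15
  step 0 · PE0,1: acc=0; fwd→0 fwd↓0
  step 1 · PE0,0: acc=25; fwd→5 fwd↓25
  step 1 · PE0,1: acc=3; fwd→3 fwd↓3
  step 2 · PE0,0: acc=40; fwd→8 fwd↓40
  step 2 · PE0,1: acc=5; fwd→5 fwd↓5

register = 5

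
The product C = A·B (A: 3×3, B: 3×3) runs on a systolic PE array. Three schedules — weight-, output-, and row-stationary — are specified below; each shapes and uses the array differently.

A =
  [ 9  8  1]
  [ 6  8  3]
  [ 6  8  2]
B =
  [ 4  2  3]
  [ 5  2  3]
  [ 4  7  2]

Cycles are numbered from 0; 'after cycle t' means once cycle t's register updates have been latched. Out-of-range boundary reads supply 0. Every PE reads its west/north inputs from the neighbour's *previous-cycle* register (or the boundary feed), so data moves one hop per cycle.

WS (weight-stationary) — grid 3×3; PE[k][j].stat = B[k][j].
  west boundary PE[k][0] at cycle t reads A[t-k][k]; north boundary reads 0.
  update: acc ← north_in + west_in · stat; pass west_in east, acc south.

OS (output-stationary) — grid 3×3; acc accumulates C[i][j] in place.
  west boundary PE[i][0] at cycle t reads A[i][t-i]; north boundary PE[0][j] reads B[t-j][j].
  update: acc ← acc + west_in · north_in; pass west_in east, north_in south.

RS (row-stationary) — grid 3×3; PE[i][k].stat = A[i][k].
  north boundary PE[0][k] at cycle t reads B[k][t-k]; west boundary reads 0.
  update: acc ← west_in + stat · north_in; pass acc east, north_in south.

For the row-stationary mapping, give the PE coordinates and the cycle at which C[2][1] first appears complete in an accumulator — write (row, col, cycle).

RS — PE[2][2] is where C[2][1] collects:
  t=0 PE[2][2]: acc=0 h=0 v=0
  t=1 PE[2][2]: acc=0 h=0 v=0
  t=2 PE[2][2]: acc=0 h=0 v=0
  t=3 PE[2][2]: acc=0 h=0 v=0
  t=4 PE[2][2]: acc=72 h=72 v=4
  t=5 PE[2][2]: acc=42 h=42 v=7

(row, col, cycle) = (2, 2, 5)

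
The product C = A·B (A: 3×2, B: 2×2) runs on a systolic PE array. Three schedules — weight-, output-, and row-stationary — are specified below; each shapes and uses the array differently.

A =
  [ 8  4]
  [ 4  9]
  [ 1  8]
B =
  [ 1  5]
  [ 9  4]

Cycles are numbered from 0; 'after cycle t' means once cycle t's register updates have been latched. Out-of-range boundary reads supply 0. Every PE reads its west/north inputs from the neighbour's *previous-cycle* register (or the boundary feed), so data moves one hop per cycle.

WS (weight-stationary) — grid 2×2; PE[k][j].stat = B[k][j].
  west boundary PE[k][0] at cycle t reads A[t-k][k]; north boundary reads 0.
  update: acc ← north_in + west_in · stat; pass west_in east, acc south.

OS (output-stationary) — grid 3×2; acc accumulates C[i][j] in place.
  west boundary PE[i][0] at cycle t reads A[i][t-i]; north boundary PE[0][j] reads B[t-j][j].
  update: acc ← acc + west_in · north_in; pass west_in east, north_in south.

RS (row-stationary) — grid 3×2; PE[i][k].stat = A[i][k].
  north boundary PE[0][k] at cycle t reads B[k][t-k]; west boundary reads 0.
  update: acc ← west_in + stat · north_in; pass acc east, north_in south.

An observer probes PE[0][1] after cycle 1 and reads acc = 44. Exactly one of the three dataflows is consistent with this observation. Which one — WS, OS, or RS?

— WS: 2×2; PE[0][1] trace:
  @0  [0,1]  acc 0  |  →0  ↓0
  @1  [0,1]  acc 40  |  →8  ↓40
— OS: 3×2; PE[0][1] trace:
  @0  [0,1]  acc 0  |  →0  ↓0
  @1  [0,1]  acc 40  |  →8  ↓5
— RS: 3×2; PE[0][1] trace:
  @0  [0,1]  acc 0  |  →0  ↓0
  @1  [0,1]  acc 44  |  →44  ↓9

dataflow = RS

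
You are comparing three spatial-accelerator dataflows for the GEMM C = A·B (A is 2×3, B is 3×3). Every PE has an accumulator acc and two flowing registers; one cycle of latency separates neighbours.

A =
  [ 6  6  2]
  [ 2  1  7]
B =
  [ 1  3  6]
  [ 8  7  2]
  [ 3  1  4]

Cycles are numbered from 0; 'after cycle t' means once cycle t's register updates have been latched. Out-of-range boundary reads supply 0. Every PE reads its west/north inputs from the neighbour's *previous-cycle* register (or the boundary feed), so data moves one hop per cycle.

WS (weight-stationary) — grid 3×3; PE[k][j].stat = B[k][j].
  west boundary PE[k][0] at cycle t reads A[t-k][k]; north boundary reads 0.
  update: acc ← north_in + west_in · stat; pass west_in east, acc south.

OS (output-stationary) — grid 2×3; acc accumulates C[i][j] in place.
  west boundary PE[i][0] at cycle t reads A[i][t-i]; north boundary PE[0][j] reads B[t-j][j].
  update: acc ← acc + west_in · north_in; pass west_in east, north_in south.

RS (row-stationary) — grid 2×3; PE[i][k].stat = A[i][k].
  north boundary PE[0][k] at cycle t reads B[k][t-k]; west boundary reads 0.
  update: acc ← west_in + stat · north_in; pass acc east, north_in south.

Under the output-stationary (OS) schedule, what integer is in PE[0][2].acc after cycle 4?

OS 2×3: PE[0][2] cycle-by-cycle (with neighbour feeds):
  t=0 PE[0][1]: acc=0 h=0 v=0
  t=0 PE[0][2]: acc=0 h=0 v=0
  t=1 PE[0][1]: acc=18 h=6 v=3
  t=1 PE[0][2]: acc=0 h=0 v=0
  t=2 PE[0][1]: acc=60 h=6 v=7
  t=2 PE[0][2]: acc=36 h=6 v=6
  t=3 PE[0][1]: acc=62 h=2 v=1
  t=3 PE[0][2]: acc=48 h=6 v=2
  t=4 PE[0][1]: acc=62 h=0 v=0
  t=4 PE[0][2]: acc=56 h=2 v=4

PE[0][2].acc = 56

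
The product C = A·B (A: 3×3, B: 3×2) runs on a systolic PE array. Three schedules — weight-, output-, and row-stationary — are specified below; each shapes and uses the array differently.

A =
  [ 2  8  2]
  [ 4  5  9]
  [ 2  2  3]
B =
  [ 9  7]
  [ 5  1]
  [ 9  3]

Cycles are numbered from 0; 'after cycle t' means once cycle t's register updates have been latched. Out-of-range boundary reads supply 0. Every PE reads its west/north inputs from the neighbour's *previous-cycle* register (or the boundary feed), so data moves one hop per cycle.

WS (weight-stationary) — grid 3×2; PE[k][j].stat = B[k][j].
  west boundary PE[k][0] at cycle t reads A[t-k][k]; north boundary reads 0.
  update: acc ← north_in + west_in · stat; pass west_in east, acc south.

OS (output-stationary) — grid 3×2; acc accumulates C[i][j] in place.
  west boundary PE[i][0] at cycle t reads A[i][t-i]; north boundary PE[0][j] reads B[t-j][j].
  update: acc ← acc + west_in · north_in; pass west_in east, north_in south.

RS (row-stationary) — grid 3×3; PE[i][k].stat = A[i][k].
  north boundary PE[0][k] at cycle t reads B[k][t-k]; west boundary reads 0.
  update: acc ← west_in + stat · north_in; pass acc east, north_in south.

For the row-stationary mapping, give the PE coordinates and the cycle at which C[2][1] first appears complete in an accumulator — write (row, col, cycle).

RS: C[2][1] accumulates in PE[2][2]:
  @0  [2,2]  acc 0  |  →0  ↓0
  @1  [2,2]  acc 0  |  →0  ↓0
  @2  [2,2]  acc 0  |  →0  ↓0
  @3  [2,2]  acc 0  |  →0  ↓0
  @4  [2,2]  acc 55  |  →55  ↓9
  @5  [2,2]  acc 25  |  →25  ↓3

(row, col, cycle) = (2, 2, 5)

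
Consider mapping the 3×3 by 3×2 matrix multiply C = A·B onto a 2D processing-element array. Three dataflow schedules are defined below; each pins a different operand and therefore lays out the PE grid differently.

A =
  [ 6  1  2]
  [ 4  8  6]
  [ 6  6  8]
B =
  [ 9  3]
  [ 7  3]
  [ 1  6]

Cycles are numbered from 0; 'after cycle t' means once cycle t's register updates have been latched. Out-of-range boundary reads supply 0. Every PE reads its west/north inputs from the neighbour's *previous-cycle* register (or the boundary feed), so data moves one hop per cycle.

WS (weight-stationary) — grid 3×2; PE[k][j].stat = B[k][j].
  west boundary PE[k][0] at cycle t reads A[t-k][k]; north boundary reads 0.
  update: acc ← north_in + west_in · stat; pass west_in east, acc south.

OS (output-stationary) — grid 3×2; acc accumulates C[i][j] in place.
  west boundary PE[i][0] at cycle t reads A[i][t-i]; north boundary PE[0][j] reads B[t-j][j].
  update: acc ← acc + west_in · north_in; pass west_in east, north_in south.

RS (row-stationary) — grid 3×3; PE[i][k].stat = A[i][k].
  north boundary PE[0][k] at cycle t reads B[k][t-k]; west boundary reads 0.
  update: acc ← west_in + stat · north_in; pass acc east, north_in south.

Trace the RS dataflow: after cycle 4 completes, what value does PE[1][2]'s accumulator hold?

PE[1][2].acc = 72

RS on a 3×3 grid — tracing PE[1][2] and its feeders:
  cycle 0: PE[0][2] → acc 0, east 0, south 0
  cycle 0: PE[1][1] → acc 0, east 0, south 0
  cycle 0: PE[1][2] → acc 0, east 0, south 0
  cycle 1: PE[0][2] → acc 0, east 0, south 0
  cycle 1: PE[1][1] → acc 0, east 0, south 0
  cycle 1: PE[1][2] → acc 0, east 0, south 0
  cycle 2: PE[0][2] → acc 63, east 63, south 1
  cycle 2: PE[1][1] → acc 92, east 92, south 7
  cycle 2: PE[1][2] → acc 0, east 0, south 0
  cycle 3: PE[0][2] → acc 33, east 33, south 6
  cycle 3: PE[1][1] → acc 36, east 36, south 3
  cycle 3: PE[1][2] → acc 98, east 98, south 1
  cycle 4: PE[0][2] → acc 0, east 0, south 0
  cycle 4: PE[1][1] → acc 0, east 0, south 0
  cycle 4: PE[1][2] → acc 72, east 72, south 6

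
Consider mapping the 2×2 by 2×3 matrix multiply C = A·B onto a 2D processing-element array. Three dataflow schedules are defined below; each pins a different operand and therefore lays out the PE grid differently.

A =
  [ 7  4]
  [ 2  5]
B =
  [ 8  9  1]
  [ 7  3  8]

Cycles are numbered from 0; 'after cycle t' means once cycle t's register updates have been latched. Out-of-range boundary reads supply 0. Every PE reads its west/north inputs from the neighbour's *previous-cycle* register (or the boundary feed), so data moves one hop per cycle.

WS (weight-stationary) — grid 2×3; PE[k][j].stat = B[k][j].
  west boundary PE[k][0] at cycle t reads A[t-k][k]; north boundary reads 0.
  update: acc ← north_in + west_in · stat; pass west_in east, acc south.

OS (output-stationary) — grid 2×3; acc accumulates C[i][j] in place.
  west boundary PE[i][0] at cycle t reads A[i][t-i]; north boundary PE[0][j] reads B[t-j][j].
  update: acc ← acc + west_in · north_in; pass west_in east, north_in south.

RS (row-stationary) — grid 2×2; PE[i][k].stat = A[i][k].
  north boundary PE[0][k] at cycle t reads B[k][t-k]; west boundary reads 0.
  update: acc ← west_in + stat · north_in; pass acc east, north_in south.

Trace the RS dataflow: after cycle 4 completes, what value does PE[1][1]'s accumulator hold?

RS 2×2: PE[1][1] cycle-by-cycle (with neighbour feeds):
  step 0 · PE0,1: acc=0; fwd→0 fwd↓0
  step 0 · PE1,0: acc=0; fwd→0 fwd↓0
  step 0 · PE1,1: acc=0; fwd→0 fwd↓0
  step 1 · PE0,1: acc=84; fwd→84 fwd↓7
  step 1 · PE1,0: acc=16; fwd→16 fwd↓8
  step 1 · PE1,1: acc=0; fwd→0 fwd↓0
  step 2 · PE0,1: acc=75; fwd→75 fwd↓3
  step 2 · PE1,0: acc=18; fwd→18 fwd↓9
  step 2 · PE1,1: acc=51; fwd→51 fwd↓7
  step 3 · PE0,1: acc=39; fwd→39 fwd↓8
  step 3 · PE1,0: acc=2; fwd→2 fwd↓1
  step 3 · PE1,1: acc=33; fwd→33 fwd↓3
  step 4 · PE0,1: acc=0; fwd→0 fwd↓0
  step 4 · PE1,0: acc=0; fwd→0 fwd↓0
  step 4 · PE1,1: acc=42; fwd→42 fwd↓8

PE[1][1].acc = 42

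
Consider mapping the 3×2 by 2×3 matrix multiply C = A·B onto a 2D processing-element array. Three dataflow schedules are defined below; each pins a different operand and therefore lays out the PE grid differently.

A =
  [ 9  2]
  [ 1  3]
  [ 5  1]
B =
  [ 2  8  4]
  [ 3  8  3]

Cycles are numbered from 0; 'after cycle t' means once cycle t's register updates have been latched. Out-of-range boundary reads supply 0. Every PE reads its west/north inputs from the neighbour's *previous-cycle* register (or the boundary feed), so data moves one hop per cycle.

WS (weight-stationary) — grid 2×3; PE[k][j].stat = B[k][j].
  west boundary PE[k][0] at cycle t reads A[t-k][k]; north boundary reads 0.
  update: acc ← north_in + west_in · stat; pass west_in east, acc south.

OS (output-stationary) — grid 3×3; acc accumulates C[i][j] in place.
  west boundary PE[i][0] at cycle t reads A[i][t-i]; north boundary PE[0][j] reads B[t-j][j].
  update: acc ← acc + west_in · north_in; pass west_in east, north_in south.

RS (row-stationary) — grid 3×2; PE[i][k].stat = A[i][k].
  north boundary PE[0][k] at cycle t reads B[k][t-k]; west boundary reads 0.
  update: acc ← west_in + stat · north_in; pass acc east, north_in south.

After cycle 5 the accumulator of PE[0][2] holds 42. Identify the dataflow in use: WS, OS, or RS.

dataflow = OS

Under WS (2×3), PE[0][2]:
  @0  [0,2]  acc 0  |  →0  ↓0
  @1  [0,2]  acc 0  |  →0  ↓0
  @2  [0,2]  acc 36  |  →9  ↓36
  @3  [0,2]  acc 4  |  →1  ↓4
  @4  [0,2]  acc 20  |  →5  ↓20
  @5  [0,2]  acc 0  |  →0  ↓0
Under OS (3×3), PE[0][2]:
  @0  [0,2]  acc 0  |  →0  ↓0
  @1  [0,2]  acc 0  |  →0  ↓0
  @2  [0,2]  acc 36  |  →9  ↓4
  @3  [0,2]  acc 42  |  →2  ↓3
  @4  [0,2]  acc 42  |  →0  ↓0
  @5  [0,2]  acc 42  |  →0  ↓0
RS: PE[0][2] is outside its 3×2 grid.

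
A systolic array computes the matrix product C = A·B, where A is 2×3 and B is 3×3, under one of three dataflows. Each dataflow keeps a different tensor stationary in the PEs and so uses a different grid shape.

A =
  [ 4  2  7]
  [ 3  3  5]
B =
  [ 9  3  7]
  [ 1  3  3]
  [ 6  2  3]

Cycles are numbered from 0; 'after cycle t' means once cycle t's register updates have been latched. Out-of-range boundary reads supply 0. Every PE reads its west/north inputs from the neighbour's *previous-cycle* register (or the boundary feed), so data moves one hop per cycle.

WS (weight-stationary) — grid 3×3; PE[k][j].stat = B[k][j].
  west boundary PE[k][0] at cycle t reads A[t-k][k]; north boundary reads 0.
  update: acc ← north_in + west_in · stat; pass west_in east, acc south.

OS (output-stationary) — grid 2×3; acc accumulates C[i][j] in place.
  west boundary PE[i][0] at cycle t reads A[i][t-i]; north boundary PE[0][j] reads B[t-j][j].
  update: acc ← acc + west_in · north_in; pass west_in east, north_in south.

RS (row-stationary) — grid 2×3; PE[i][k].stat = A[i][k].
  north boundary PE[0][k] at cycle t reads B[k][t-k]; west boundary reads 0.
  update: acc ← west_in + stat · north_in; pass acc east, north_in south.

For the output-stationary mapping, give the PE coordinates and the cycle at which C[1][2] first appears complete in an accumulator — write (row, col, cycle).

Under OS, C[1][2] lands at PE[1][2]:
  @0  [1,2]  acc 0  |  →0  ↓0
  @1  [1,2]  acc 0  |  →0  ↓0
  @2  [1,2]  acc 0  |  →0  ↓0
  @3  [1,2]  acc 21  |  →3  ↓7
  @4  [1,2]  acc 30  |  →3  ↓3
  @5  [1,2]  acc 45  |  →5  ↓3

(row, col, cycle) = (1, 2, 5)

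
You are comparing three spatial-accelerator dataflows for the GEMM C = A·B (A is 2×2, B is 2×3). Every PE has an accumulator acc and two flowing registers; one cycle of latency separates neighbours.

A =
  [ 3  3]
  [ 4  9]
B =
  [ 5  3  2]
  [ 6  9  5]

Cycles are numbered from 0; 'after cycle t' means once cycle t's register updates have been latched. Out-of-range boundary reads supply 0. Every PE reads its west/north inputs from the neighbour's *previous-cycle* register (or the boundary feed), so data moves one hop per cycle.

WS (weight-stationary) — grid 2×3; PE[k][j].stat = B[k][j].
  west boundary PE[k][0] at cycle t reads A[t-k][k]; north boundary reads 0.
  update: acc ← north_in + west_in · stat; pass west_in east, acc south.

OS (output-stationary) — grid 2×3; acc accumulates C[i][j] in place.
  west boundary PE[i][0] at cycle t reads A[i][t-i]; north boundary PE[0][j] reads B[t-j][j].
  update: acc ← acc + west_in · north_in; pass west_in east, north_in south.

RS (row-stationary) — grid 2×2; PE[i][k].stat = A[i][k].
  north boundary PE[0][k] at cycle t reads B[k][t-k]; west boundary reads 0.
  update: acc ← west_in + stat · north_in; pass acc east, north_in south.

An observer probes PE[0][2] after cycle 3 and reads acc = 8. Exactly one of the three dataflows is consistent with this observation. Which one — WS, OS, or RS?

Under WS (2×3), PE[0][2]:
  @0  [0,2]  acc 0  |  →0  ↓0
  @1  [0,2]  acc 0  |  →0  ↓0
  @2  [0,2]  acc 6  |  →3  ↓6
  @3  [0,2]  acc 8  |  →4  ↓8
Under OS (2×3), PE[0][2]:
  @0  [0,2]  acc 0  |  →0  ↓0
  @1  [0,2]  acc 0  |  →0  ↓0
  @2  [0,2]  acc 6  |  →3  ↓2
  @3  [0,2]  acc 21  |  →3  ↓5
RS (2×2): PE[0][2] does not exist.

dataflow = WS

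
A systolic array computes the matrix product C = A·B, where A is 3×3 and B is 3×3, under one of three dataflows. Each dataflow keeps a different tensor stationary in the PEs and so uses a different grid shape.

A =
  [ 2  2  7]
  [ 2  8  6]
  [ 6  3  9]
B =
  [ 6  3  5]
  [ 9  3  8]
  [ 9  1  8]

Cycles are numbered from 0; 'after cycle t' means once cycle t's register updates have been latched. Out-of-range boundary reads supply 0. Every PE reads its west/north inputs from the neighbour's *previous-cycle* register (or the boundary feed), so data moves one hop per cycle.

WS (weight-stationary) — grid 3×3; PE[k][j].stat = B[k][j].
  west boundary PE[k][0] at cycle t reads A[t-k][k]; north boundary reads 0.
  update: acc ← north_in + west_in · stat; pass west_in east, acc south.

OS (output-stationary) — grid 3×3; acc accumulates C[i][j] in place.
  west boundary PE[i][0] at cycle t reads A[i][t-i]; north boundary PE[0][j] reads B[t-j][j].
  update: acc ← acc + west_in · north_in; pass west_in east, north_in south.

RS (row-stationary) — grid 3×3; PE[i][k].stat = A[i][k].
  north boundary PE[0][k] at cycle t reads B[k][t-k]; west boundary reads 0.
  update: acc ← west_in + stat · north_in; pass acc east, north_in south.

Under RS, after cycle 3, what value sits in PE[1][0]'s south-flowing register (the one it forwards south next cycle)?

RS 3×3: PE[1][0] cycle-by-cycle (with neighbour feeds):
  after 0 — PE[0][0] acc=12, pass-E 12, pass-S 6
  after 0 — PE[1][0] acc=0, pass-E 0, pass-S 0
  after 1 — PE[0][0] acc=6, pass-E 6, pass-S 3
  after 1 — PE[1][0] acc=12, pass-E 12, pass-S 6
  after 2 — PE[0][0] acc=10, pass-E 10, pass-S 5
  after 2 — PE[1][0] acc=6, pass-E 6, pass-S 3
  after 3 — PE[0][0] acc=0, pass-E 0, pass-S 0
  after 3 — PE[1][0] acc=10, pass-E 10, pass-S 5

register = 5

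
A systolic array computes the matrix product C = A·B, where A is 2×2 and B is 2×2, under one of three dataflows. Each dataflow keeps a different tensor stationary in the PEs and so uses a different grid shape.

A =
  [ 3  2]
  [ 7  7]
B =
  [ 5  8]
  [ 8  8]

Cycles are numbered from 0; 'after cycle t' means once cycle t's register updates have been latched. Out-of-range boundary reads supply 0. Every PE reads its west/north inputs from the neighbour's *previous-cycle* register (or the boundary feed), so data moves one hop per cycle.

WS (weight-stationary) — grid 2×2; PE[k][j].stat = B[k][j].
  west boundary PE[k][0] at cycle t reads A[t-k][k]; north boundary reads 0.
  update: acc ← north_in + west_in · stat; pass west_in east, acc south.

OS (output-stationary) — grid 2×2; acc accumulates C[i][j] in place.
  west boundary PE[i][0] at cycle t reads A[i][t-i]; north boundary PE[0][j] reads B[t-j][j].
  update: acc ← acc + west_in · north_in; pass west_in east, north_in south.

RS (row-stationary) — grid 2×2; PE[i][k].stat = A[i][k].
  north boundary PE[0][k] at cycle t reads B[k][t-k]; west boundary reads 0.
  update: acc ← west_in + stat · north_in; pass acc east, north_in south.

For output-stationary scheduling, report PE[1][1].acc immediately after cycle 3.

Tracing OS — 2×2 array, target PE[1][1]:
  step 0 · PE0,1: acc=0; fwd→0 fwd↓0
  step 0 · PE1,0: acc=0; fwd→0 fwd↓0
  step 0 · PE1,1: acc=0; fwd→0 fwd↓0
  step 1 · PE0,1: acc=24; fwd→3 fwd↓8
  step 1 · PE1,0: acc=35; fwd→7 fwd↓5
  step 1 · PE1,1: acc=0; fwd→0 fwd↓0
  step 2 · PE0,1: acc=40; fwd→2 fwd↓8
  step 2 · PE1,0: acc=91; fwd→7 fwd↓8
  step 2 · PE1,1: acc=56; fwd→7 fwd↓8
  step 3 · PE0,1: acc=40; fwd→0 fwd↓0
  step 3 · PE1,0: acc=91; fwd→0 fwd↓0
  step 3 · PE1,1: acc=112; fwd→7 fwd↓8

PE[1][1].acc = 112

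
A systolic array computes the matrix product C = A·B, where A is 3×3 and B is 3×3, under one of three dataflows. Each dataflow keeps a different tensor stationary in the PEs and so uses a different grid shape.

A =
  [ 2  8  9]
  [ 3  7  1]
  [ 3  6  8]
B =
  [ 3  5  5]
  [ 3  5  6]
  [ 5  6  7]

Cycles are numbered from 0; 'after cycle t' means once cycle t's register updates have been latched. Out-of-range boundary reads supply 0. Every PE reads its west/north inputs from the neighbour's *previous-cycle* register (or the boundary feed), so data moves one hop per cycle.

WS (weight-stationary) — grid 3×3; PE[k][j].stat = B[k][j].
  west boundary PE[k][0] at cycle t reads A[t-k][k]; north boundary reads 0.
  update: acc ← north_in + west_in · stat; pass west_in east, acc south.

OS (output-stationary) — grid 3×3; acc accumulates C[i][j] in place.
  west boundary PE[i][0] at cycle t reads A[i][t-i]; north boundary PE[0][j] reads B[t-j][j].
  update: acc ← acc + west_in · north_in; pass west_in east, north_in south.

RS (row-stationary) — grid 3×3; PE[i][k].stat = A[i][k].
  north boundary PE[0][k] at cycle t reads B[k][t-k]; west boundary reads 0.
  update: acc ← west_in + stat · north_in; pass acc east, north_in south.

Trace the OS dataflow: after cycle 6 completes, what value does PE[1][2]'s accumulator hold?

Tracing OS — 3×3 array, target PE[1][2]:
  0: (0,2).acc=0  regs=<0,0>
  0: (1,1).acc=0  regs=<0,0>
  0: (1,2).acc=0  regs=<0,0>
  1: (0,2).acc=0  regs=<0,0>
  1: (1,1).acc=0  regs=<0,0>
  1: (1,2).acc=0  regs=<0,0>
  2: (0,2).acc=10  regs=<2,5>
  2: (1,1).acc=15  regs=<3,5>
  2: (1,2).acc=0  regs=<0,0>
  3: (0,2).acc=58  regs=<8,6>
  3: (1,1).acc=50  regs=<7,5>
  3: (1,2).acc=15  regs=<3,5>
  4: (0,2).acc=121  regs=<9,7>
  4: (1,1).acc=56  regs=<1,6>
  4: (1,2).acc=57  regs=<7,6>
  5: (0,2).acc=121  regs=<0,0>
  5: (1,1).acc=56  regs=<0,0>
  5: (1,2).acc=64  regs=<1,7>
  6: (0,2).acc=121  regs=<0,0>
  6: (1,1).acc=56  regs=<0,0>
  6: (1,2).acc=64  regs=<0,0>

PE[1][2].acc = 64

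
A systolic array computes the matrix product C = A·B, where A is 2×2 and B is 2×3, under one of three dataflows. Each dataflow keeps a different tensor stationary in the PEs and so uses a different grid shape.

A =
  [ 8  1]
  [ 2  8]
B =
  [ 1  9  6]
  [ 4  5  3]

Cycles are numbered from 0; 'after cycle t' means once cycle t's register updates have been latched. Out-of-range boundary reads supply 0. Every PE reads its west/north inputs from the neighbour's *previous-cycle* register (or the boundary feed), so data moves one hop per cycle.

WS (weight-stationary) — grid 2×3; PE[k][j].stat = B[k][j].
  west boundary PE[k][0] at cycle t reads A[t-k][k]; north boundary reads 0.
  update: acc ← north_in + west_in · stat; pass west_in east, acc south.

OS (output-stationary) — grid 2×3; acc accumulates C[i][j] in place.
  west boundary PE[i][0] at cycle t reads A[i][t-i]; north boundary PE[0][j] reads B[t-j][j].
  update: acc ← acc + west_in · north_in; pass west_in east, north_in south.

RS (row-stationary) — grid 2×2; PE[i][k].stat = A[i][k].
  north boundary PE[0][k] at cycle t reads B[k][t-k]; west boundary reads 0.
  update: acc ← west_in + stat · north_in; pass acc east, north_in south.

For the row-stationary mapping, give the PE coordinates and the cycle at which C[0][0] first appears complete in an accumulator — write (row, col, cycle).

RS: C[0][0] accumulates in PE[0][1]:
  @0  [0,1]  acc 0  |  →0  ↓0
  @1  [0,1]  acc 12  |  →12  ↓4

(row, col, cycle) = (0, 1, 1)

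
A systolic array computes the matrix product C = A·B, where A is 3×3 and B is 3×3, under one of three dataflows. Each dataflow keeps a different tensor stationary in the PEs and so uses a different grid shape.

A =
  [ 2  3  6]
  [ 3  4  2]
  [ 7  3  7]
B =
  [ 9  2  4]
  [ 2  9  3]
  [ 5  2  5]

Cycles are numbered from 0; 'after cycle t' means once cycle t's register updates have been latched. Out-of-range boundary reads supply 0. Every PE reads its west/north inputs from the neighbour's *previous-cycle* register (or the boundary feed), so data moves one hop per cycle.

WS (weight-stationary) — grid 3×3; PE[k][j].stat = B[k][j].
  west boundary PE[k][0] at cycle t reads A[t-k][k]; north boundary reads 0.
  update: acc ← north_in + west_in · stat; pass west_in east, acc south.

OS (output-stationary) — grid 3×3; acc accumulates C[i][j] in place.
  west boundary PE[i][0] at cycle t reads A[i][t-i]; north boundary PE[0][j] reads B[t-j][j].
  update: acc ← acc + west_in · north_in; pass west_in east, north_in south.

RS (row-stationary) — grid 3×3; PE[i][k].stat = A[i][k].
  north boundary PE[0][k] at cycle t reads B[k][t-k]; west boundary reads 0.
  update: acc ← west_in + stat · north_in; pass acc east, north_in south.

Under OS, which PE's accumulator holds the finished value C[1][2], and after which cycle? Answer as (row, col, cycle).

(row, col, cycle) = (1, 2, 5)

OS — PE[1][2] is where C[1][2] collects:
  c0 r1c2: 0 / 0 / 0
  c1 r1c2: 0 / 0 / 0
  c2 r1c2: 0 / 0 / 0
  c3 r1c2: 12 / 3 / 4
  c4 r1c2: 24 / 4 / 3
  c5 r1c2: 34 / 2 / 5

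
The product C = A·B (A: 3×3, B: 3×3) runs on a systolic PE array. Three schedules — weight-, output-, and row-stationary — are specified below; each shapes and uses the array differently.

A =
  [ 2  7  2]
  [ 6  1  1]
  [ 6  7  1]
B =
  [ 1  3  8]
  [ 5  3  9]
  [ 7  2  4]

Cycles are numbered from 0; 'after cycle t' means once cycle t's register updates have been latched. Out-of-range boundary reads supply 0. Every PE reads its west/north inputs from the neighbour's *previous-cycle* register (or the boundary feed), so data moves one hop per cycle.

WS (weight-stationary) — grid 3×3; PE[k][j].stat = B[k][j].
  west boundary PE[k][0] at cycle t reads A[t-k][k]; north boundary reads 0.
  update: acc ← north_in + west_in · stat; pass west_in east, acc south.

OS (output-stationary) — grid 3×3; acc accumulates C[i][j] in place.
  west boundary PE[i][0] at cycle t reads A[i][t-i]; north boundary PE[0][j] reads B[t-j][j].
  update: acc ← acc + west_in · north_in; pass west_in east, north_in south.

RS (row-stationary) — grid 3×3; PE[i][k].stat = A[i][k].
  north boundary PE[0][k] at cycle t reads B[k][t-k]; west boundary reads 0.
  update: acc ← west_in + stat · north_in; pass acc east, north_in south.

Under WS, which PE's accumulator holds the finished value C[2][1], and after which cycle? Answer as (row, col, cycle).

WS: C[2][1] accumulates in PE[2][1]:
  @0  [2,1]  acc 0  |  →0  ↓0
  @1  [2,1]  acc 0  |  →0  ↓0
  @2  [2,1]  acc 0  |  →0  ↓0
  @3  [2,1]  acc 31  |  →2  ↓31
  @4  [2,1]  acc 23  |  →1  ↓23
  @5  [2,1]  acc 41  |  →1  ↓41

(row, col, cycle) = (2, 1, 5)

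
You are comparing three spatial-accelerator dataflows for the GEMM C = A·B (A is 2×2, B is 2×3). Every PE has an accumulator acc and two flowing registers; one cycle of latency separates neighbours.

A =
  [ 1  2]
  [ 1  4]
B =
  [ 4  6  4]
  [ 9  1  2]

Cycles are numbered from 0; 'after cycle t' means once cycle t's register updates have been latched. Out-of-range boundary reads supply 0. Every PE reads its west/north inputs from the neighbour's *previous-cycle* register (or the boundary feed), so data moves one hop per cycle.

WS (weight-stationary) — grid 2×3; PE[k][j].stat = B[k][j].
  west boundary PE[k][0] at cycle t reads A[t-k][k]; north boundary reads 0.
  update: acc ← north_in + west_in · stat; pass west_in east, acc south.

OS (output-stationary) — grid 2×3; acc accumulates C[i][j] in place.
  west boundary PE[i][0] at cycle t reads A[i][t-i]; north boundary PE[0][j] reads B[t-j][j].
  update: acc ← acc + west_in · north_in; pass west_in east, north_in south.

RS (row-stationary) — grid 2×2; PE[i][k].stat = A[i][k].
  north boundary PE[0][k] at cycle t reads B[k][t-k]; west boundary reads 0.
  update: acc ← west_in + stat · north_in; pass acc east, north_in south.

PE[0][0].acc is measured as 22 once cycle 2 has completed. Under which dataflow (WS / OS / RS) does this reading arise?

dataflow = OS

WS (2×3 grid), PE[0][0]:
  t=0 PE[0][0]: acc=4 h=1 v=4
  t=1 PE[0][0]: acc=4 h=1 v=4
  t=2 PE[0][0]: acc=0 h=0 v=0
OS (2×3 grid), PE[0][0]:
  t=0 PE[0][0]: acc=4 h=1 v=4
  t=1 PE[0][0]: acc=22 h=2 v=9
  t=2 PE[0][0]: acc=22 h=0 v=0
RS (2×2 grid), PE[0][0]:
  t=0 PE[0][0]: acc=4 h=4 v=4
  t=1 PE[0][0]: acc=6 h=6 v=6
  t=2 PE[0][0]: acc=4 h=4 v=4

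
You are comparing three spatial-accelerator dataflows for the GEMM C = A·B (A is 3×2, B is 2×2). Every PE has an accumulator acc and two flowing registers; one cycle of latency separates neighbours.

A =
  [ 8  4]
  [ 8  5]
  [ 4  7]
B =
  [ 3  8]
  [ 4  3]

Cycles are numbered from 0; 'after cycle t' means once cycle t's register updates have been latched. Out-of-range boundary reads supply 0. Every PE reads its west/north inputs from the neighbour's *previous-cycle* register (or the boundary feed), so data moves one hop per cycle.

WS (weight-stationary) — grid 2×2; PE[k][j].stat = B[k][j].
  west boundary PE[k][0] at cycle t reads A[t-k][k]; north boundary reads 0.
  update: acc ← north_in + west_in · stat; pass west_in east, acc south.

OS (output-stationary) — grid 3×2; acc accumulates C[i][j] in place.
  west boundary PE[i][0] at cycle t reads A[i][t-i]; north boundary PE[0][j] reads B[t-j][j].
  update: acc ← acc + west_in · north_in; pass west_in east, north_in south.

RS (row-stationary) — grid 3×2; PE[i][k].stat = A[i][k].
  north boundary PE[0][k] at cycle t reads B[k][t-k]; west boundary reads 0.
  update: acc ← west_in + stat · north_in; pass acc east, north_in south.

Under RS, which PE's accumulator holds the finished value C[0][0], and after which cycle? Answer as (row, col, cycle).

RS: C[0][0] accumulates in PE[0][1]:
  0: (0,1).acc=0  regs=<0,0>
  1: (0,1).acc=40  regs=<40,4>

(row, col, cycle) = (0, 1, 1)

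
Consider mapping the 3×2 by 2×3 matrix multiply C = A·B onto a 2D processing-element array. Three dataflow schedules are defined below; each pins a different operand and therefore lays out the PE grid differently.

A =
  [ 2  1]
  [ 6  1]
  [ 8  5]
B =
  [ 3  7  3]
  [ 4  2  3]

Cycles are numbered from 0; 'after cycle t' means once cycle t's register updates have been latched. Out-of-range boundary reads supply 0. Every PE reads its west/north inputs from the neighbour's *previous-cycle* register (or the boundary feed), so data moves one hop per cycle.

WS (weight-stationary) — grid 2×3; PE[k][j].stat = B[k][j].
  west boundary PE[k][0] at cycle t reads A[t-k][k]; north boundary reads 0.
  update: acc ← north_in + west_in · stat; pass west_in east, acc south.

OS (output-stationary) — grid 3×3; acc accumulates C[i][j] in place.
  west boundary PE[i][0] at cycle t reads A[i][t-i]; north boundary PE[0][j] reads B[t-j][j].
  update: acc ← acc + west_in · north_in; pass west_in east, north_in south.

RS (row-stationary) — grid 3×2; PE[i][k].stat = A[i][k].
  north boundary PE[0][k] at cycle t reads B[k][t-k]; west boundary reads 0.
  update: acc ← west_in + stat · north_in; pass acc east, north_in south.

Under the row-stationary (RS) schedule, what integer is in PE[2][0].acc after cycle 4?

PE[2][0].acc = 24

RS (3×2). Following PE[2][0] plus its west/north inputs:
  @0  [1,0]  acc 0  |  →0  ↓0
  @0  [2,0]  acc 0  |  →0  ↓0
  @1  [1,0]  acc 18  |  →18  ↓3
  @1  [2,0]  acc 0  |  →0  ↓0
  @2  [1,0]  acc 42  |  →42  ↓7
  @2  [2,0]  acc 24  |  →24  ↓3
  @3  [1,0]  acc 18  |  →18  ↓3
  @3  [2,0]  acc 56  |  →56  ↓7
  @4  [1,0]  acc 0  |  →0  ↓0
  @4  [2,0]  acc 24  |  →24  ↓3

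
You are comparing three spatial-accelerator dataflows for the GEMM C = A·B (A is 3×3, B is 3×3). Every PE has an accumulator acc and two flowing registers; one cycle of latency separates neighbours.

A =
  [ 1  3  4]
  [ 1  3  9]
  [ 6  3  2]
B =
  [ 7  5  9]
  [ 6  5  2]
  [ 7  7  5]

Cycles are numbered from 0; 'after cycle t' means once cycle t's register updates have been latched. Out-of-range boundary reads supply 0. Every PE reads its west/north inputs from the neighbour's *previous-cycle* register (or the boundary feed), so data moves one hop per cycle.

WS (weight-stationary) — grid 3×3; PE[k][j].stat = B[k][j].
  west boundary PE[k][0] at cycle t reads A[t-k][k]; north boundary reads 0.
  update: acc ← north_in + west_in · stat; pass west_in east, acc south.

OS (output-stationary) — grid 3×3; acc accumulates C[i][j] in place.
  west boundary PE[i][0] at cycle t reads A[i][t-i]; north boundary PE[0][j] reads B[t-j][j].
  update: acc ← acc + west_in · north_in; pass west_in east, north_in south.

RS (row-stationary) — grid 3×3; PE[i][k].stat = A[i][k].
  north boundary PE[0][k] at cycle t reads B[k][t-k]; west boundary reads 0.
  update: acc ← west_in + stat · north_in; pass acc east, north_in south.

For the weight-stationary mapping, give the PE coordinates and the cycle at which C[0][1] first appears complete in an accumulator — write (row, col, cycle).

WS — PE[2][1] is where C[0][1] collects:
  t=0 PE[2][1]: acc=0 h=0 v=0
  t=1 PE[2][1]: acc=0 h=0 v=0
  t=2 PE[2][1]: acc=0 h=0 v=0
  t=3 PE[2][1]: acc=48 h=4 v=48

(row, col, cycle) = (2, 1, 3)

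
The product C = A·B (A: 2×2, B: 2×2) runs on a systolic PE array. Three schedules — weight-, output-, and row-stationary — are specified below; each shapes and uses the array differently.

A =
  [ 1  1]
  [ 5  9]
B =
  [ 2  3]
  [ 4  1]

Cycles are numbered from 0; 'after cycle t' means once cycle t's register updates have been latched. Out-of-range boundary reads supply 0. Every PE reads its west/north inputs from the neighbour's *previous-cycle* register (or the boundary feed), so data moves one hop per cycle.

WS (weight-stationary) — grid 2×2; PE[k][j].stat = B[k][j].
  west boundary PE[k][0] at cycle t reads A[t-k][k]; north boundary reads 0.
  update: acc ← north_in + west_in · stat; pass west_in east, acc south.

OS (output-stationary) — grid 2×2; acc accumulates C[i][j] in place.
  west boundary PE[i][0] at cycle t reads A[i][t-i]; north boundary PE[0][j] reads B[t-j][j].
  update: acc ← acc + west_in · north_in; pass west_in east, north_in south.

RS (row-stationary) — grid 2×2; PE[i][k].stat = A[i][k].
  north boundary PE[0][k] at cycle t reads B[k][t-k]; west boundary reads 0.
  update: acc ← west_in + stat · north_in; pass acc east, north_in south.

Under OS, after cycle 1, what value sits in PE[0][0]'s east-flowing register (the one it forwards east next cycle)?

Tracing OS — 2×2 array, target PE[0][0]:
  [0] (0,0) acc=2 (h:1 v:2)
  [1] (0,0) acc=6 (h:1 v:4)

register = 1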